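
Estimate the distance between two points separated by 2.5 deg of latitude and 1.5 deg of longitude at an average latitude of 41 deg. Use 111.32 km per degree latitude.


dlat_km = 2.5 * 111.32 = 278.3
dlon_km = 1.5 * 111.32 * cos(41) ≈ 126.021
dist = sqrt(278.3^2 + 126.021^2) ≈ 305.5 km

305.5 km


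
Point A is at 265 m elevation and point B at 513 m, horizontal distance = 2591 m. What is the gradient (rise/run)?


gradient = (513 - 265) / 2591 = 248 / 2591 = 0.0957

0.0957


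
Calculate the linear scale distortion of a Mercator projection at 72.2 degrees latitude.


SF = 1 / cos(72.2) = 1 / 0.305695 = 3.271

3.271


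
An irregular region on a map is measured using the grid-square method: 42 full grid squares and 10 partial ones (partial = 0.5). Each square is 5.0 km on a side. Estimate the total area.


effective squares = 42 + 10 * 0.5 = 47.0
area = 47.0 * 25.0 = 1175.0 km^2

1175.0 km^2


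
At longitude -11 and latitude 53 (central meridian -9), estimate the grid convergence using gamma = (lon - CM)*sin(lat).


gamma = (-11 - -9) * sin(53) = -2 * 0.798636 = -1.597 degrees

-1.597 degrees


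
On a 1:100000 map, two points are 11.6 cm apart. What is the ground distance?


ground = 11.6 cm * 100000 / 100 = 11600.0 m = 11.6 km

11.6 km


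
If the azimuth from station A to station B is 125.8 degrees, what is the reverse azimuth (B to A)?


back azimuth = (125.8 + 180) mod 360 = 305.8 degrees

305.8 degrees


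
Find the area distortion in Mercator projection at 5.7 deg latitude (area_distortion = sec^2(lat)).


area_distortion = 1/cos^2(5.7) = 1.01

1.01


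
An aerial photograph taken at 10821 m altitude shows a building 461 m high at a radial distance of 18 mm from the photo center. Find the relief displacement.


d = h * r / H = 461 * 18 / 10821 = 0.77 mm

0.77 mm


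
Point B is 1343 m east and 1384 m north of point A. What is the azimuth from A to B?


az = atan2(1343, 1384) = 44.1 deg
adjusted to 0-360: 44.1 degrees

44.1 degrees


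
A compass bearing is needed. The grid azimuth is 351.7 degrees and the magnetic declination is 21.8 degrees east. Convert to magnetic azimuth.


magnetic azimuth = grid azimuth - declination (east +ve)
mag_az = 351.7 - 21.8 = 329.9 degrees

329.9 degrees


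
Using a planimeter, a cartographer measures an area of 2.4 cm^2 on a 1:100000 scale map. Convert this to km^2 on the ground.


ground_area = 2.4 * (100000/100)^2 = 2400000.0 m^2 = 2.4 km^2

2.4 km^2


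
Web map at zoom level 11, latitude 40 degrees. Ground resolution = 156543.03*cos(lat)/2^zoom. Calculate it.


res = 156543.03 * cos(40) / 2^11 = 156543.03 * 0.76604444 / 2048 = 58.55 m/pixel

58.55 m/pixel


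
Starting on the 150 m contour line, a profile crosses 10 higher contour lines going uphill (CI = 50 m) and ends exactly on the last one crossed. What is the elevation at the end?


elevation = 150 + 10 * 50 = 650 m

650 m


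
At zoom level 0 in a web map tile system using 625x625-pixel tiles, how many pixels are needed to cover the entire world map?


tiles per axis = 2^0 = 1
total tiles = 1^2 = 1
pixels per axis = 1 * 625 = 625
total pixels = 625^2 = 390625

390625 pixels


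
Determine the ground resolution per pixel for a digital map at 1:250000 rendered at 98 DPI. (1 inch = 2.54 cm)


pixel_cm = 2.54 / 98 ≈ 0.025918 cm
ground = pixel_cm * 250000 / 100 = 2.54 * 250000 / (98 * 100) = 635000 / 9800 ≈ 64.8 m

64.8 m


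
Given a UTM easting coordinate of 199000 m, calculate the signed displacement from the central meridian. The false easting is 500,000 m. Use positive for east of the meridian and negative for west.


displacement = 199000 - 500000 = -301000 m

-301000 m


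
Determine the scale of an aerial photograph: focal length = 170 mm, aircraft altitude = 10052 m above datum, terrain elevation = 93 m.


scale = f / (H - h) = 170 mm / 9959 m = 170 / 9959000 = 1:58582

1:58582


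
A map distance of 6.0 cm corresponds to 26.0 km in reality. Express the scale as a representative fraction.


ground = 26.0 km = 2600000 cm; RF denominator = ground / map = 2600000 / 6.0 ≈ 433333; RF = 1:433333

1:433333


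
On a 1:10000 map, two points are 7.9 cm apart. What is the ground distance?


ground = 7.9 cm * 10000 / 100 = 790.0 m

790.0 m


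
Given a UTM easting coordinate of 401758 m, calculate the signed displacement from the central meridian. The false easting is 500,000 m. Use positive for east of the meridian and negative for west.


displacement = 401758 - 500000 = -98242 m

-98242 m


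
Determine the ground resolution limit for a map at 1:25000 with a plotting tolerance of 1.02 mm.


ground = 1.02 mm * 25000 / 1000 = 25.5 m

25.5 m


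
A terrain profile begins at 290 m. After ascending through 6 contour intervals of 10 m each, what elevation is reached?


elevation = 290 + 6 * 10 = 350 m

350 m


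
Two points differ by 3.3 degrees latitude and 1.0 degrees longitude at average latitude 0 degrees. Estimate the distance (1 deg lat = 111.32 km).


dlat_km = 3.3 * 111.32 = 367.356
dlon_km = 1.0 * 111.32 * cos(0) ≈ 111.32
dist = sqrt(367.356^2 + 111.32^2) ≈ 383.9 km

383.9 km


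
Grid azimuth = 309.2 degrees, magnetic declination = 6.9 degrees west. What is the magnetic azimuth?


magnetic azimuth = grid azimuth - declination (east +ve)
mag_az = 309.2 - -6.9 = 316.1 degrees

316.1 degrees


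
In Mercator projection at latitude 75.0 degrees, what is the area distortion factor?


area_distortion = 1/cos^2(75.0) = 14.928

14.928


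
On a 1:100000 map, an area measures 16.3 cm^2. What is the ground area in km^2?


ground_area = 16.3 * (100000/100)^2 = 16300000.0 m^2 = 16.3 km^2

16.3 km^2


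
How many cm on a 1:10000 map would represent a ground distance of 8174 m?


map_cm = 8174 * 100 / 10000 = 81.74 cm

81.74 cm


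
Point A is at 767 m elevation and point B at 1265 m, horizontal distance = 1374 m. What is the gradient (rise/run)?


gradient = (1265 - 767) / 1374 = 498 / 1374 = 0.3624

0.3624


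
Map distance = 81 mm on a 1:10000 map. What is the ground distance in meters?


ground = 81 mm * 10000 / 1000 = 810.0 m

810.0 m


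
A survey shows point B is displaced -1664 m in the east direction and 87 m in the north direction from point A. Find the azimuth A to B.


az = atan2(-1664, 87) = -87.0 deg
adjusted to 0-360: 273.0 degrees

273.0 degrees


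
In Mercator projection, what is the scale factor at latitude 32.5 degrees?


SF = 1 / cos(32.5) = 1 / 0.843391 = 1.186

1.186


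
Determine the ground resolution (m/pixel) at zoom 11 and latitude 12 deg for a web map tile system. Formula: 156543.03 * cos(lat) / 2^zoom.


res = 156543.03 * cos(12) / 2^11 = 156543.03 * 0.9781476 / 2048 = 74.77 m/pixel

74.77 m/pixel


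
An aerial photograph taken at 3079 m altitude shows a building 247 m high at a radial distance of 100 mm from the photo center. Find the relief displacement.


d = h * r / H = 247 * 100 / 3079 = 8.02 mm

8.02 mm


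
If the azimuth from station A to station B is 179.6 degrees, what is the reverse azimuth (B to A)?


back azimuth = (179.6 + 180) mod 360 = 359.6 degrees

359.6 degrees


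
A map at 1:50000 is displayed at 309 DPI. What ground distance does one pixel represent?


pixel_cm = 2.54 / 309 ≈ 0.00822 cm
ground = pixel_cm * 50000 / 100 = 2.54 * 50000 / (309 * 100) = 127000 / 30900 ≈ 4.11 m

4.11 m


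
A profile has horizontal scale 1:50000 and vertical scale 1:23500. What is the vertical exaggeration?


VE = horizontal_scale / vertical_scale = 50000 / 23500 ≈ 2.1

2.1x


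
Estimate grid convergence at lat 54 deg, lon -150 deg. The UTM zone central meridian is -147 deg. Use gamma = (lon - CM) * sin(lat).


gamma = (-150 - -147) * sin(54) = -3 * 0.809017 = -2.427 degrees

-2.427 degrees


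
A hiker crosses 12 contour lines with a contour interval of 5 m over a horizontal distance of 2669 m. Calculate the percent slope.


elevation change = 12 * 5 = 60 m
slope = 60 / 2669 * 100 = 2.2%

2.2%


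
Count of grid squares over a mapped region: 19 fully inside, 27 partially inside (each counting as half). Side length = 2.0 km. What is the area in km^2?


effective squares = 19 + 27 * 0.5 = 32.5
area = 32.5 * 4.0 = 130.0 km^2

130.0 km^2


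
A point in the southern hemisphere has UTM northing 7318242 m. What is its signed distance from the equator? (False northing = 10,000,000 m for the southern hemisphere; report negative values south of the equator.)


For southern: actual = 7318242 - 10000000 = -2681758 m

-2681758 m


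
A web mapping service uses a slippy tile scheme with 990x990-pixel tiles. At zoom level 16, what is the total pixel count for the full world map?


tiles per axis = 2^16 = 65536
total tiles = 65536^2 = 4294967296
pixels per axis = 65536 * 990 = 64880640
total pixels = 64880640^2 = 4209497446809600

4209497446809600 pixels


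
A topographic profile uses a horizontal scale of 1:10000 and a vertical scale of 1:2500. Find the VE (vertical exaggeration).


VE = horizontal_scale / vertical_scale = 10000 / 2500 = 4.0

4.0x


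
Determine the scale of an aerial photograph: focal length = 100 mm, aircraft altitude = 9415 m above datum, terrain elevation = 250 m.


scale = f / (H - h) = 100 mm / 9165 m = 100 / 9165000 = 1:91650

1:91650


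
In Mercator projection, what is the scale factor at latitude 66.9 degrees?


SF = 1 / cos(66.9) = 1 / 0.392337 = 2.549

2.549


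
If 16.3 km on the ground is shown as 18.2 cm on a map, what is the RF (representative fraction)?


ground = 16.3 km = 1630000 cm; RF denominator = ground / map = 1630000 / 18.2 ≈ 89560; RF = 1:89560

1:89560


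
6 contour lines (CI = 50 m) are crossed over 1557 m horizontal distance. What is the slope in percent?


elevation change = 6 * 50 = 300 m
slope = 300 / 1557 * 100 = 19.3%

19.3%


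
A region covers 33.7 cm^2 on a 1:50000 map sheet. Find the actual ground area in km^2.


ground_area = 33.7 * (50000/100)^2 = 8425000.0 m^2 = 8.425 km^2

8.425 km^2


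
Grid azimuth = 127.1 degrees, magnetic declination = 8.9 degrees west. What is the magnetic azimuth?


magnetic azimuth = grid azimuth - declination (east +ve)
mag_az = 127.1 - -8.9 = 136.0 degrees

136.0 degrees


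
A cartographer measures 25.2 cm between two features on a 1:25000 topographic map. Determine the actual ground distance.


ground = 25.2 cm * 25000 / 100 = 6300.0 m = 6.3 km

6.3 km


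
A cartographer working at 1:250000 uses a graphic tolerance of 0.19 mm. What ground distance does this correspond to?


ground = 0.19 mm * 250000 / 1000 = 47.5 m

47.5 m


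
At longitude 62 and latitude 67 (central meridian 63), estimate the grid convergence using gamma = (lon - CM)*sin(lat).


gamma = (62 - 63) * sin(67) = -1 * 0.920505 = -0.921 degrees

-0.921 degrees


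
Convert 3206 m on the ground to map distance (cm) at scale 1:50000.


map_cm = 3206 * 100 / 50000 = 6.412 cm ≈ 6.41 cm

6.41 cm


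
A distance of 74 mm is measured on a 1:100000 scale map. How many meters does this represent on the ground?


ground = 74 mm * 100000 / 1000 = 7400.0 m

7400.0 m


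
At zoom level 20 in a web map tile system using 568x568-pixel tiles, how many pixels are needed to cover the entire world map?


tiles per axis = 2^20 = 1048576
total tiles = 1048576^2 = 1099511627776
pixels per axis = 1048576 * 568 = 595591168
total pixels = 595591168^2 = 354728839399604224

354728839399604224 pixels


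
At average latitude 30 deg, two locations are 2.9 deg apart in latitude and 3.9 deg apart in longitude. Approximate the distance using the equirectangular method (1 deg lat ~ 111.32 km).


dlat_km = 2.9 * 111.32 = 322.828
dlon_km = 3.9 * 111.32 * cos(30) ≈ 375.983
dist = sqrt(322.828^2 + 375.983^2) ≈ 495.6 km

495.6 km


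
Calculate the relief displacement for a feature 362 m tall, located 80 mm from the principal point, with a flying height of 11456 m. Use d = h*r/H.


d = h * r / H = 362 * 80 / 11456 = 2.53 mm

2.53 mm


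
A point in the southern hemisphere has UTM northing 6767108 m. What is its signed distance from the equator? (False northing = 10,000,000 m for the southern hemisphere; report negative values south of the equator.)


For southern: actual = 6767108 - 10000000 = -3232892 m

-3232892 m


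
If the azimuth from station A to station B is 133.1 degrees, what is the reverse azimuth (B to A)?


back azimuth = (133.1 + 180) mod 360 = 313.1 degrees

313.1 degrees


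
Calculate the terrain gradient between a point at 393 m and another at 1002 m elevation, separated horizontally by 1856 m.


gradient = (1002 - 393) / 1856 = 609 / 1856 = 0.3281

0.3281


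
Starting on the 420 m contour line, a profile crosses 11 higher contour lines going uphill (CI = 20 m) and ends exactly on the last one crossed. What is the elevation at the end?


elevation = 420 + 11 * 20 = 640 m

640 m


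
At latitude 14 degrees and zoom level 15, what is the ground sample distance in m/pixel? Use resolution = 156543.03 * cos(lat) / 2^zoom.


res = 156543.03 * cos(14) / 2^15 = 156543.03 * 0.97029573 / 32768 = 4.64 m/pixel

4.64 m/pixel


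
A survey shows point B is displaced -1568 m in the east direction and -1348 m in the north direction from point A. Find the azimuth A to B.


az = atan2(-1568, -1348) = -130.7 deg
adjusted to 0-360: 229.3 degrees

229.3 degrees


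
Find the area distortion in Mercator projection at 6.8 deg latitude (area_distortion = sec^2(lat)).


area_distortion = 1/cos^2(6.8) = 1.014

1.014


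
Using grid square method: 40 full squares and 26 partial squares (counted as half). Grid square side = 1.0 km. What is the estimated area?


effective squares = 40 + 26 * 0.5 = 53.0
area = 53.0 * 1.0 = 53.0 km^2

53.0 km^2


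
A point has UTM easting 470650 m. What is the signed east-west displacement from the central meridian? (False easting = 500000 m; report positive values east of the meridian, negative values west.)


displacement = 470650 - 500000 = -29350 m

-29350 m


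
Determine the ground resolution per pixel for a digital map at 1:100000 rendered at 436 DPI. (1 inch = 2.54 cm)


pixel_cm = 2.54 / 436 ≈ 0.005826 cm
ground = pixel_cm * 100000 / 100 = 2.54 * 100000 / (436 * 100) = 254000 / 43600 ≈ 5.83 m

5.83 m


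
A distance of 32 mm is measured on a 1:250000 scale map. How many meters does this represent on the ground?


ground = 32 mm * 250000 / 1000 = 8000.0 m

8000.0 m


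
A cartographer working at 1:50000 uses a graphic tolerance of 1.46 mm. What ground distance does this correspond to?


ground = 1.46 mm * 50000 / 1000 = 73.0 m

73.0 m


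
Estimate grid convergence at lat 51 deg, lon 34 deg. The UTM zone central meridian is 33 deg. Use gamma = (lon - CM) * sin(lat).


gamma = (34 - 33) * sin(51) = 1 * 0.777146 = 0.777 degrees

0.777 degrees


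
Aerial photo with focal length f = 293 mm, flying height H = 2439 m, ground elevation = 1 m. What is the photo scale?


scale = f / (H - h) = 293 mm / 2438 m = 293 / 2438000 = 1:8321

1:8321


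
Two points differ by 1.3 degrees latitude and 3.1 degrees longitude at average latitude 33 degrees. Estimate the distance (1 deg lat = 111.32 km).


dlat_km = 1.3 * 111.32 = 144.716
dlon_km = 3.1 * 111.32 * cos(33) ≈ 289.419
dist = sqrt(144.716^2 + 289.419^2) ≈ 323.6 km

323.6 km


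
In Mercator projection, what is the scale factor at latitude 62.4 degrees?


SF = 1 / cos(62.4) = 1 / 0.463296 = 2.158

2.158


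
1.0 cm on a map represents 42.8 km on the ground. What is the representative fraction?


ground = 42.8 km = 4280000 cm; RF denominator = ground / map = 4280000 / 1.0 = 4280000; RF = 1:4280000

1:4280000


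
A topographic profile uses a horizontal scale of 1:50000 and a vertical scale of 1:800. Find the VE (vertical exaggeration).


VE = horizontal_scale / vertical_scale = 50000 / 800 = 62.5

62.5x


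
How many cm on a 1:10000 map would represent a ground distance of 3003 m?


map_cm = 3003 * 100 / 10000 = 30.03 cm

30.03 cm


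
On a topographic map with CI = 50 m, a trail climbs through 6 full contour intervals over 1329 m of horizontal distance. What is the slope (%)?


elevation change = 6 * 50 = 300 m
slope = 300 / 1329 * 100 = 22.6%

22.6%


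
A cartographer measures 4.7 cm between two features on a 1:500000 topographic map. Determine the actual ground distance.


ground = 4.7 cm * 500000 / 100 = 23500.0 m = 23.5 km

23.5 km


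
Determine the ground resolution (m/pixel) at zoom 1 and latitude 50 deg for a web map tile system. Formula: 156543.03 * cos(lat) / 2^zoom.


res = 156543.03 * cos(50) / 2^1 = 156543.03 * 0.64278761 / 2 = 50311.96 m/pixel

50311.96 m/pixel


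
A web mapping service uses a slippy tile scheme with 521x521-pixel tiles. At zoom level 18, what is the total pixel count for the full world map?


tiles per axis = 2^18 = 262144
total tiles = 262144^2 = 68719476736
pixels per axis = 262144 * 521 = 136577024
total pixels = 136577024^2 = 18653283484696576

18653283484696576 pixels


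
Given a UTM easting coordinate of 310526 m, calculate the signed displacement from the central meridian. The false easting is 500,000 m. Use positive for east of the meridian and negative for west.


displacement = 310526 - 500000 = -189474 m

-189474 m


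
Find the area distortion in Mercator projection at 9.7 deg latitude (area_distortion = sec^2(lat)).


area_distortion = 1/cos^2(9.7) = 1.029

1.029


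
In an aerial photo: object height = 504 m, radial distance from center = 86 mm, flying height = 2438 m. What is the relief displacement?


d = h * r / H = 504 * 86 / 2438 = 17.78 mm

17.78 mm


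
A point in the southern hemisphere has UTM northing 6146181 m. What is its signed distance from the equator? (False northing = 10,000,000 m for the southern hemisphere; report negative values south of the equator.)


For southern: actual = 6146181 - 10000000 = -3853819 m

-3853819 m


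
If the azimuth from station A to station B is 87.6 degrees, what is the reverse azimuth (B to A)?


back azimuth = (87.6 + 180) mod 360 = 267.6 degrees

267.6 degrees


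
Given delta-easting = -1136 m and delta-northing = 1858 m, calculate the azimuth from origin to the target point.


az = atan2(-1136, 1858) = -31.4 deg
adjusted to 0-360: 328.6 degrees

328.6 degrees


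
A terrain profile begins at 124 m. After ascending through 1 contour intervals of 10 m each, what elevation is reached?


elevation = 124 + 1 * 10 = 134 m

134 m


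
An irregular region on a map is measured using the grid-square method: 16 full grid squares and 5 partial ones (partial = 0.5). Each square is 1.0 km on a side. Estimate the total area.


effective squares = 16 + 5 * 0.5 = 18.5
area = 18.5 * 1.0 = 18.5 km^2

18.5 km^2


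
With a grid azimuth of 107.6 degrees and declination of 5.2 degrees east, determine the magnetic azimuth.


magnetic azimuth = grid azimuth - declination (east +ve)
mag_az = 107.6 - 5.2 = 102.4 degrees

102.4 degrees


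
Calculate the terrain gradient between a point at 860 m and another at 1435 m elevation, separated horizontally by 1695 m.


gradient = (1435 - 860) / 1695 = 575 / 1695 = 0.3392

0.3392


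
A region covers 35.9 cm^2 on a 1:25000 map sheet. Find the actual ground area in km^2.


ground_area = 35.9 * (25000/100)^2 = 2243750.0 m^2 = 2.24375 km^2 ≈ 2.244 km^2

2.244 km^2


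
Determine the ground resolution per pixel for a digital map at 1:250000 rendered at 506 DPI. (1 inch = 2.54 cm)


pixel_cm = 2.54 / 506 ≈ 0.00502 cm
ground = pixel_cm * 250000 / 100 = 2.54 * 250000 / (506 * 100) = 635000 / 50600 ≈ 12.55 m

12.55 m


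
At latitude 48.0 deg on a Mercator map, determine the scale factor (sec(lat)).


SF = 1 / cos(48.0) = 1 / 0.669131 = 1.494

1.494


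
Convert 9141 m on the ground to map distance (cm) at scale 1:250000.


map_cm = 9141 * 100 / 250000 = 3.6564 cm ≈ 3.66 cm

3.66 cm


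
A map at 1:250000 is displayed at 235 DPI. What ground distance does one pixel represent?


pixel_cm = 2.54 / 235 ≈ 0.010809 cm
ground = pixel_cm * 250000 / 100 = 2.54 * 250000 / (235 * 100) = 635000 / 23500 ≈ 27.02 m

27.02 m


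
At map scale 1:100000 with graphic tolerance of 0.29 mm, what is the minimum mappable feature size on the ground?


ground = 0.29 mm * 100000 / 1000 = 29.0 m

29.0 m


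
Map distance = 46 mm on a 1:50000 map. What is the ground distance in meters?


ground = 46 mm * 50000 / 1000 = 2300.0 m

2300.0 m


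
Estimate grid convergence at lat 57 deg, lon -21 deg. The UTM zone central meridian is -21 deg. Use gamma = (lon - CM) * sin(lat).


gamma = (-21 - -21) * sin(57) = 0 * 0.838671 = 0.0 degrees

0.0 degrees


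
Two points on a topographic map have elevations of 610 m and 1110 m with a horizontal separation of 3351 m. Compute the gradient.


gradient = (1110 - 610) / 3351 = 500 / 3351 = 0.1492

0.1492


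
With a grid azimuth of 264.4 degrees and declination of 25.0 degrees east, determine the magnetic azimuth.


magnetic azimuth = grid azimuth - declination (east +ve)
mag_az = 264.4 - 25.0 = 239.4 degrees

239.4 degrees


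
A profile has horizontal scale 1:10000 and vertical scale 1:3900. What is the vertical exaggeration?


VE = horizontal_scale / vertical_scale = 10000 / 3900 ≈ 2.6

2.6x


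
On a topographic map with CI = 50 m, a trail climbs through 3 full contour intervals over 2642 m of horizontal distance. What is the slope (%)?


elevation change = 3 * 50 = 150 m
slope = 150 / 2642 * 100 = 5.7%

5.7%


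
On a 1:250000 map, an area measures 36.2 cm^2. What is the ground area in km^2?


ground_area = 36.2 * (250000/100)^2 = 226250000.0 m^2 = 226.25 km^2

226.25 km^2


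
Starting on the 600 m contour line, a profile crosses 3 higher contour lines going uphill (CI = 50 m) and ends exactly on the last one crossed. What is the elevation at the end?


elevation = 600 + 3 * 50 = 750 m

750 m


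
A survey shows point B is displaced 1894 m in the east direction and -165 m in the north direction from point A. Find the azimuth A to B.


az = atan2(1894, -165) = 95.0 deg
adjusted to 0-360: 95.0 degrees

95.0 degrees


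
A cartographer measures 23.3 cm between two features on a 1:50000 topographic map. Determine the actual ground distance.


ground = 23.3 cm * 50000 / 100 = 11650.0 m = 11.65 km

11.65 km


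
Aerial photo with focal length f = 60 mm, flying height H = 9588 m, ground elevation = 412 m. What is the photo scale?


scale = f / (H - h) = 60 mm / 9176 m = 60 / 9176000 = 1:152933

1:152933


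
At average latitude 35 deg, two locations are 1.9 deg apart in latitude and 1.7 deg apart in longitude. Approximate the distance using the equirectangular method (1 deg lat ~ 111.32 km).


dlat_km = 1.9 * 111.32 = 211.508
dlon_km = 1.7 * 111.32 * cos(35) ≈ 155.02
dist = sqrt(211.508^2 + 155.02^2) ≈ 262.2 km

262.2 km


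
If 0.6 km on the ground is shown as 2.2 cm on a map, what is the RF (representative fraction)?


ground = 0.6 km = 60000 cm; RF denominator = ground / map = 60000 / 2.2 ≈ 27273; RF = 1:27273

1:27273


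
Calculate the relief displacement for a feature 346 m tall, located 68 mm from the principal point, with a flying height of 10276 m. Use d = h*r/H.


d = h * r / H = 346 * 68 / 10276 = 2.29 mm

2.29 mm


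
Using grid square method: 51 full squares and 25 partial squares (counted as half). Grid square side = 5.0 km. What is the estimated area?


effective squares = 51 + 25 * 0.5 = 63.5
area = 63.5 * 25.0 = 1587.5 km^2

1587.5 km^2


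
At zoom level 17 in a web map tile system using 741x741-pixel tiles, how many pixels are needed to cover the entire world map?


tiles per axis = 2^17 = 131072
total tiles = 131072^2 = 17179869184
pixels per axis = 131072 * 741 = 97124352
total pixels = 97124352^2 = 9433139751419904

9433139751419904 pixels


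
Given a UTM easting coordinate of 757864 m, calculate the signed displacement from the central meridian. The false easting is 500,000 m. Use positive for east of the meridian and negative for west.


displacement = 757864 - 500000 = 257864 m

257864 m


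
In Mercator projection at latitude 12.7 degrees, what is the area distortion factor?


area_distortion = 1/cos^2(12.7) = 1.051

1.051


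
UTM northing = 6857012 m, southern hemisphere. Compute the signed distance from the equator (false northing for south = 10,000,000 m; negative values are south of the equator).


For southern: actual = 6857012 - 10000000 = -3142988 m

-3142988 m


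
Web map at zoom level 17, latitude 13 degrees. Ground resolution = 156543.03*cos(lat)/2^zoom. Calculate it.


res = 156543.03 * cos(13) / 2^17 = 156543.03 * 0.97437006 / 131072 = 1.16 m/pixel

1.16 m/pixel


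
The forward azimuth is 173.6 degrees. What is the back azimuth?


back azimuth = (173.6 + 180) mod 360 = 353.6 degrees

353.6 degrees


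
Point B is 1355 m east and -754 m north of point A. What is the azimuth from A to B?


az = atan2(1355, -754) = 119.1 deg
adjusted to 0-360: 119.1 degrees

119.1 degrees


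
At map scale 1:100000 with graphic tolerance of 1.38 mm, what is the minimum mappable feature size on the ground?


ground = 1.38 mm * 100000 / 1000 = 138.0 m

138.0 m


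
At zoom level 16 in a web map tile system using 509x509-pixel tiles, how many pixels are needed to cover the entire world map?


tiles per axis = 2^16 = 65536
total tiles = 65536^2 = 4294967296
pixels per axis = 65536 * 509 = 33357824
total pixels = 33357824^2 = 1112744422014976

1112744422014976 pixels


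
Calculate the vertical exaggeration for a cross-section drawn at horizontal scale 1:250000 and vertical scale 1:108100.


VE = horizontal_scale / vertical_scale = 250000 / 108100 ≈ 2.3

2.3x


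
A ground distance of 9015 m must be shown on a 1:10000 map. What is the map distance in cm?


map_cm = 9015 * 100 / 10000 = 90.15 cm

90.15 cm


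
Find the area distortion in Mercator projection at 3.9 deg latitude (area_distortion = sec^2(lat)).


area_distortion = 1/cos^2(3.9) = 1.005

1.005


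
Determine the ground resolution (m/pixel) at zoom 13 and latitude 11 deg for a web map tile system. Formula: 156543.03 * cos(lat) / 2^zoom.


res = 156543.03 * cos(11) / 2^13 = 156543.03 * 0.98162718 / 8192 = 18.76 m/pixel

18.76 m/pixel


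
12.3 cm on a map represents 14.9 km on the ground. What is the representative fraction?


ground = 14.9 km = 1490000 cm; RF denominator = ground / map = 1490000 / 12.3 ≈ 121138; RF = 1:121138

1:121138


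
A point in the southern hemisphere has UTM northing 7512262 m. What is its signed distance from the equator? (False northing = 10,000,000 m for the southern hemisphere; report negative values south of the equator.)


For southern: actual = 7512262 - 10000000 = -2487738 m

-2487738 m


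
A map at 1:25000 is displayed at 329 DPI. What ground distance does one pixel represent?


pixel_cm = 2.54 / 329 ≈ 0.00772 cm
ground = pixel_cm * 25000 / 100 = 2.54 * 25000 / (329 * 100) = 63500 / 32900 ≈ 1.93 m

1.93 m


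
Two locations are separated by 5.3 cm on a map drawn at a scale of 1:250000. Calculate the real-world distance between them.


ground = 5.3 cm * 250000 / 100 = 13250.0 m = 13.25 km

13.25 km


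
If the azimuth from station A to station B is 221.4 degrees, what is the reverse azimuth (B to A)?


back azimuth = (221.4 + 180) mod 360 = 41.4 degrees

41.4 degrees


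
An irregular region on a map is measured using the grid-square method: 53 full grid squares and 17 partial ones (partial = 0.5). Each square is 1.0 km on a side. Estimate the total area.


effective squares = 53 + 17 * 0.5 = 61.5
area = 61.5 * 1.0 = 61.5 km^2

61.5 km^2


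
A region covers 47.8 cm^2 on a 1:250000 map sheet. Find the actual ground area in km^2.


ground_area = 47.8 * (250000/100)^2 = 298750000.0 m^2 = 298.75 km^2

298.75 km^2


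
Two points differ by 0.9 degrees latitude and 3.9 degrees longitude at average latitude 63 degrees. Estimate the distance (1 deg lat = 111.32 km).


dlat_km = 0.9 * 111.32 = 100.188
dlon_km = 3.9 * 111.32 * cos(63) ≈ 197.099
dist = sqrt(100.188^2 + 197.099^2) ≈ 221.1 km

221.1 km


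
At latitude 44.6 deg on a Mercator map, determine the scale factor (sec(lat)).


SF = 1 / cos(44.6) = 1 / 0.712026 = 1.404

1.404


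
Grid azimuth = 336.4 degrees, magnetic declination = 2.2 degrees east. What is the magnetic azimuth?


magnetic azimuth = grid azimuth - declination (east +ve)
mag_az = 336.4 - 2.2 = 334.2 degrees

334.2 degrees


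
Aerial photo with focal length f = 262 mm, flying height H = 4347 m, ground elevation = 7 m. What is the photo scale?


scale = f / (H - h) = 262 mm / 4340 m = 262 / 4340000 = 1:16565

1:16565


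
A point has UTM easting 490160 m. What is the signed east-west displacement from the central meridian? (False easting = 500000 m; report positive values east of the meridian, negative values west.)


displacement = 490160 - 500000 = -9840 m

-9840 m


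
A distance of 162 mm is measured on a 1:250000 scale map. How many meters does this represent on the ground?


ground = 162 mm * 250000 / 1000 = 40500.0 m

40500.0 m


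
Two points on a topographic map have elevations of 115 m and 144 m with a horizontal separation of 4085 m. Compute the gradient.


gradient = (144 - 115) / 4085 = 29 / 4085 = 0.0071

0.0071


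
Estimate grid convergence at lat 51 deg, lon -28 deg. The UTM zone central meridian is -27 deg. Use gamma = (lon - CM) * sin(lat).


gamma = (-28 - -27) * sin(51) = -1 * 0.777146 = -0.777 degrees

-0.777 degrees


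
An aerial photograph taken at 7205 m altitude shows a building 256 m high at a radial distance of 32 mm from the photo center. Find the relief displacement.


d = h * r / H = 256 * 32 / 7205 = 1.14 mm

1.14 mm


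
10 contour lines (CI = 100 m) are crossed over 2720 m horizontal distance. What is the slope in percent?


elevation change = 10 * 100 = 1000 m
slope = 1000 / 2720 * 100 = 36.8%

36.8%


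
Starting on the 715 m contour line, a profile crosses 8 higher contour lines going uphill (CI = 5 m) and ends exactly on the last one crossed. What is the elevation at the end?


elevation = 715 + 8 * 5 = 755 m

755 m


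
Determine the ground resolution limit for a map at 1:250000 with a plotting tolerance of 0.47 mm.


ground = 0.47 mm * 250000 / 1000 = 117.5 m

117.5 m


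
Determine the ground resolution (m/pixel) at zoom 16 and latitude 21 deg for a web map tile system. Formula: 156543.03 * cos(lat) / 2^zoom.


res = 156543.03 * cos(21) / 2^16 = 156543.03 * 0.93358043 / 65536 = 2.23 m/pixel

2.23 m/pixel


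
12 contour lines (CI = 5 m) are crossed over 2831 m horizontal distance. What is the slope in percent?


elevation change = 12 * 5 = 60 m
slope = 60 / 2831 * 100 = 2.1%

2.1%


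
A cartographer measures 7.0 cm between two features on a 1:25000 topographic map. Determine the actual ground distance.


ground = 7.0 cm * 25000 / 100 = 1750.0 m = 1.75 km

1.75 km


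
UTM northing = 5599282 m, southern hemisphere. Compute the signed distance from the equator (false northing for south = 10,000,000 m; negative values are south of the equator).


For southern: actual = 5599282 - 10000000 = -4400718 m

-4400718 m


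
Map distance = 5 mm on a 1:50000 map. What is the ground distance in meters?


ground = 5 mm * 50000 / 1000 = 250.0 m

250.0 m


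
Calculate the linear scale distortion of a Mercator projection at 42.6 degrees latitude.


SF = 1 / cos(42.6) = 1 / 0.736097 = 1.359

1.359


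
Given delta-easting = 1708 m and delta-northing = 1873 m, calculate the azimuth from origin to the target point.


az = atan2(1708, 1873) = 42.4 deg
adjusted to 0-360: 42.4 degrees

42.4 degrees


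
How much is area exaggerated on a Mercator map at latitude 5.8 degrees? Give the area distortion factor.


area_distortion = 1/cos^2(5.8) = 1.01

1.01


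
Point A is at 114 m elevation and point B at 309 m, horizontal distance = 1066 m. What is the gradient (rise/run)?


gradient = (309 - 114) / 1066 = 195 / 1066 = 0.1829

0.1829


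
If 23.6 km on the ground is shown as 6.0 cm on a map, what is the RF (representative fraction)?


ground = 23.6 km = 2360000 cm; RF denominator = ground / map = 2360000 / 6.0 ≈ 393333; RF = 1:393333

1:393333


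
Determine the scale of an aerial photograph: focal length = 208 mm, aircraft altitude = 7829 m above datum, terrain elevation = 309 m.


scale = f / (H - h) = 208 mm / 7520 m = 208 / 7520000 = 1:36154

1:36154


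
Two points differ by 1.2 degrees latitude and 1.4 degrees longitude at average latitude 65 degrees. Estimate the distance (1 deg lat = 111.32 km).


dlat_km = 1.2 * 111.32 = 133.584
dlon_km = 1.4 * 111.32 * cos(65) ≈ 65.864
dist = sqrt(133.584^2 + 65.864^2) ≈ 148.9 km

148.9 km


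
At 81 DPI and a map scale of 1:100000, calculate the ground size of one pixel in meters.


pixel_cm = 2.54 / 81 ≈ 0.031358 cm
ground = pixel_cm * 100000 / 100 = 2.54 * 100000 / (81 * 100) = 254000 / 8100 ≈ 31.36 m

31.36 m


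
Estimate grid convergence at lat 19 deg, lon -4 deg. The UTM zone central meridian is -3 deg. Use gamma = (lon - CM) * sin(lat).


gamma = (-4 - -3) * sin(19) = -1 * 0.325568 = -0.326 degrees

-0.326 degrees


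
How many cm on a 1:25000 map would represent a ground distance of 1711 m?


map_cm = 1711 * 100 / 25000 = 6.844 cm ≈ 6.84 cm

6.84 cm


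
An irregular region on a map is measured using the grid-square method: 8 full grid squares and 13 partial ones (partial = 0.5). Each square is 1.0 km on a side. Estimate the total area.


effective squares = 8 + 13 * 0.5 = 14.5
area = 14.5 * 1.0 = 14.5 km^2

14.5 km^2


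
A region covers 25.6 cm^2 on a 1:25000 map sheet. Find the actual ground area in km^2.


ground_area = 25.6 * (25000/100)^2 = 1600000.0 m^2 = 1.6 km^2

1.6 km^2


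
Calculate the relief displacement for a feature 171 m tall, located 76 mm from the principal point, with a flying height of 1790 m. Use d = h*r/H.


d = h * r / H = 171 * 76 / 1790 = 7.26 mm

7.26 mm


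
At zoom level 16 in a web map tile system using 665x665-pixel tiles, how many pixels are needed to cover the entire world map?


tiles per axis = 2^16 = 65536
total tiles = 65536^2 = 4294967296
pixels per axis = 65536 * 665 = 43581440
total pixels = 43581440^2 = 1899341912473600

1899341912473600 pixels


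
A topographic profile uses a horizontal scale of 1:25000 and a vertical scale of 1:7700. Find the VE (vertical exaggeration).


VE = horizontal_scale / vertical_scale = 25000 / 7700 ≈ 3.2

3.2x


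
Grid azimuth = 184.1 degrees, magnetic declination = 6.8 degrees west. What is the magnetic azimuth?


magnetic azimuth = grid azimuth - declination (east +ve)
mag_az = 184.1 - -6.8 = 190.9 degrees

190.9 degrees


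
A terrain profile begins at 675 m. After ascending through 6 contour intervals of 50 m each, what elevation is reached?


elevation = 675 + 6 * 50 = 975 m

975 m


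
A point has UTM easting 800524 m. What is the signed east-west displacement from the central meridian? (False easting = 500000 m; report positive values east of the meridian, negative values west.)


displacement = 800524 - 500000 = 300524 m

300524 m


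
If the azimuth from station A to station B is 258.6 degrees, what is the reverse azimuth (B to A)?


back azimuth = (258.6 + 180) mod 360 = 78.6 degrees

78.6 degrees


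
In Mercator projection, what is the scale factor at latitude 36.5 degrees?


SF = 1 / cos(36.5) = 1 / 0.803857 = 1.244

1.244


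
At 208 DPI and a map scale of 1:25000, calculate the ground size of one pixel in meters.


pixel_cm = 2.54 / 208 ≈ 0.012212 cm
ground = pixel_cm * 25000 / 100 = 2.54 * 25000 / (208 * 100) = 63500 / 20800 ≈ 3.05 m

3.05 m


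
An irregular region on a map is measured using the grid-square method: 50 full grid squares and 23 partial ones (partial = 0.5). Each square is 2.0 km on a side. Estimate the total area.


effective squares = 50 + 23 * 0.5 = 61.5
area = 61.5 * 4.0 = 246.0 km^2

246.0 km^2


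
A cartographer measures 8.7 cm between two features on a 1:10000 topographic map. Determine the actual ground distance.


ground = 8.7 cm * 10000 / 100 = 870.0 m

870.0 m


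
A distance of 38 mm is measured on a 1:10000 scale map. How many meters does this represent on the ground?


ground = 38 mm * 10000 / 1000 = 380.0 m

380.0 m


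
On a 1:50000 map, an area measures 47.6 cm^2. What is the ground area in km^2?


ground_area = 47.6 * (50000/100)^2 = 11900000.0 m^2 = 11.9 km^2

11.9 km^2


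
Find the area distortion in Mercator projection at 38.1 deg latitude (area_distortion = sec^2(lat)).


area_distortion = 1/cos^2(38.1) = 1.615

1.615


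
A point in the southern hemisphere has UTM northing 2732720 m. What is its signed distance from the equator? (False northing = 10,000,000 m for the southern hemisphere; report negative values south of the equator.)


For southern: actual = 2732720 - 10000000 = -7267280 m

-7267280 m


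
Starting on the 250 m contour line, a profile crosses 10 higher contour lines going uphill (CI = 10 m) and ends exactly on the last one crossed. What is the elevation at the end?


elevation = 250 + 10 * 10 = 350 m

350 m


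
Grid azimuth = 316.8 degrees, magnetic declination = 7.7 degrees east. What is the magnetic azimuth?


magnetic azimuth = grid azimuth - declination (east +ve)
mag_az = 316.8 - 7.7 = 309.1 degrees

309.1 degrees


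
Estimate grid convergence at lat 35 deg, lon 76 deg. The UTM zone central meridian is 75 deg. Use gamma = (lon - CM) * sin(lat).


gamma = (76 - 75) * sin(35) = 1 * 0.573576 = 0.574 degrees

0.574 degrees


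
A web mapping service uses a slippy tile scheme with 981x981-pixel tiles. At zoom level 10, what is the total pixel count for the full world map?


tiles per axis = 2^10 = 1024
total tiles = 1024^2 = 1048576
pixels per axis = 1024 * 981 = 1004544
total pixels = 1004544^2 = 1009108647936

1009108647936 pixels


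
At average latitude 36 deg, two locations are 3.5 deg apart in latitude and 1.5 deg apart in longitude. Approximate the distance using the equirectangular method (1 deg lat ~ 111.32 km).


dlat_km = 3.5 * 111.32 = 389.62
dlon_km = 1.5 * 111.32 * cos(36) ≈ 135.09
dist = sqrt(389.62^2 + 135.09^2) ≈ 412.4 km

412.4 km


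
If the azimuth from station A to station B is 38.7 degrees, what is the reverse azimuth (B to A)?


back azimuth = (38.7 + 180) mod 360 = 218.7 degrees

218.7 degrees


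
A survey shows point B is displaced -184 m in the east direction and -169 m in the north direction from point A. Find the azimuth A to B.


az = atan2(-184, -169) = -132.6 deg
adjusted to 0-360: 227.4 degrees

227.4 degrees


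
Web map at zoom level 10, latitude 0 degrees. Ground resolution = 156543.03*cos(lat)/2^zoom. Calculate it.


res = 156543.03 * cos(0) / 2^10 = 156543.03 * 1.0 / 1024 = 152.87 m/pixel

152.87 m/pixel


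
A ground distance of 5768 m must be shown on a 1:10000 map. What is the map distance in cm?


map_cm = 5768 * 100 / 10000 = 57.68 cm

57.68 cm


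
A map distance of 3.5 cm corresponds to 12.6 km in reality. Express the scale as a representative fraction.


ground = 12.6 km = 1260000 cm; RF denominator = ground / map = 1260000 / 3.5 = 360000; RF = 1:360000

1:360000
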